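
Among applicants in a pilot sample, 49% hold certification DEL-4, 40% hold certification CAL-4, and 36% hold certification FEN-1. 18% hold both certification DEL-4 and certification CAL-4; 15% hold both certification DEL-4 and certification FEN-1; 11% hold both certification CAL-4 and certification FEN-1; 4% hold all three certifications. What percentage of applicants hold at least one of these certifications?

85%

Inclusion–exclusion gives
P(union) = 49 + 40 + 36 − 18 − 15 − 11 + 4 = 85%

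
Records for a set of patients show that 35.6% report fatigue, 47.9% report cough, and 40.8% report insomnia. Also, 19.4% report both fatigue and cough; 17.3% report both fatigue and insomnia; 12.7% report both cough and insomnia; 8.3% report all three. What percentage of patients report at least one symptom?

By inclusion-exclusion,
P(at least one) = 35.6 + 47.9 + 40.8 − 19.4 − 17.3 − 12.7 + 8.3 = 83.2%

83.2%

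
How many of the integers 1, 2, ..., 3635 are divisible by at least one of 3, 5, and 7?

1973

Using inclusion–exclusion:
floor(3635/3) + floor(3635/5) + floor(3635/7) − floor(3635/15) − floor(3635/21) − floor(3635/35) + floor(3635/105) = 1211 + 727 + 519 − 242 − 173 − 103 + 34 = 1973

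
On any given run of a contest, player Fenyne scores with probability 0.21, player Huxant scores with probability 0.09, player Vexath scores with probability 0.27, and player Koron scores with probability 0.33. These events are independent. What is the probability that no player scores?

Independence gives P(none) = ∏(1 − pᵢ).
P(none) = (1 − 0.21) × (1 − 0.09) × (1 − 0.27) × (1 − 0.33) = 0.79 × 0.91 × 0.73 × 0.67 = 0.35161399

0.35161399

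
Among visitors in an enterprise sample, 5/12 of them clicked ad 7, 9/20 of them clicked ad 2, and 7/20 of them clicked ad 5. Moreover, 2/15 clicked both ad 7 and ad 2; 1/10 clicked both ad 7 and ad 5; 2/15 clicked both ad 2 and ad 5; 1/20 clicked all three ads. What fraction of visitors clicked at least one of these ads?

Using inclusion–exclusion:
P(at least one) = 5/12 + 9/20 + 7/20 − 2/15 − 1/10 − 2/15 + 1/20 = 9/10

9/10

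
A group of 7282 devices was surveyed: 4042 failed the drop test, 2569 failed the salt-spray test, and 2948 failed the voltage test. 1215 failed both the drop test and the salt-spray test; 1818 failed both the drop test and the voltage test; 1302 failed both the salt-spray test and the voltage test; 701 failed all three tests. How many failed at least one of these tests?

N(≥1) = 4042 + 2569 + 2948 − 1215 − 1818 − 1302 + 701 = 5925

5925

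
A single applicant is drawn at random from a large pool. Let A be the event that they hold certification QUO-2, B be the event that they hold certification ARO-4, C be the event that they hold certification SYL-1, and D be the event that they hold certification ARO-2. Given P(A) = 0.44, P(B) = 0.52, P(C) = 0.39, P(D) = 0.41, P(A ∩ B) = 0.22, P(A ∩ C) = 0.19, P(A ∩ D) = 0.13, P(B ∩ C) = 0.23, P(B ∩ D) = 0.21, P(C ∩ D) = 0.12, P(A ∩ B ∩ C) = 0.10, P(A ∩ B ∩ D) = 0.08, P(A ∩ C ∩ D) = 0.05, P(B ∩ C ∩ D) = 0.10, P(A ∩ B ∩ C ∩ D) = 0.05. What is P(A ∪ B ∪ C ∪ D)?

0.94

P(A ∪ B ∪ C ∪ D) = 0.44 + 0.52 + 0.39 + 0.41 − 0.22 − 0.19 − 0.13 − 0.23 − 0.21 − 0.12 + 0.10 + 0.08 + 0.05 + 0.10 − 0.05 = 0.94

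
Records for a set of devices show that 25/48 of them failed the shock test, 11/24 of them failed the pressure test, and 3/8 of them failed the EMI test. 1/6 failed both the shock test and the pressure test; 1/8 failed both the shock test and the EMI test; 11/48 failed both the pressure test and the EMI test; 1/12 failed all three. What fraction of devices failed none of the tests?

1/12

By inclusion-exclusion,
P(≥1) = 25/48 + 11/24 + 3/8 − 1/6 − 1/8 − 11/48 + 1/12 = 11/12
P(none) = 1 − 11/12 = 1/12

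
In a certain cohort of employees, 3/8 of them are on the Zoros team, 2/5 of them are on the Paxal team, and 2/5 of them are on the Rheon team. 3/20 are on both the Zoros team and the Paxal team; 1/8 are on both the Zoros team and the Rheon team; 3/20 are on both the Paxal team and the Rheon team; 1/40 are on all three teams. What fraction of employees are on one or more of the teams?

31/40

Using inclusion–exclusion:
P(≥1) = 3/8 + 2/5 + 2/5 − 3/20 − 1/8 − 3/20 + 1/40 = 31/40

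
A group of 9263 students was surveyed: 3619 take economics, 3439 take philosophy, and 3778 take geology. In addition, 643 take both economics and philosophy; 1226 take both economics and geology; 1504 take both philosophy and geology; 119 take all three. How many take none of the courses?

By inclusion–exclusion:
|union| = 3619 + 3439 + 3778 − 643 − 1226 − 1504 + 119 = 7582
None: 9263 − 7582 = 1681

1681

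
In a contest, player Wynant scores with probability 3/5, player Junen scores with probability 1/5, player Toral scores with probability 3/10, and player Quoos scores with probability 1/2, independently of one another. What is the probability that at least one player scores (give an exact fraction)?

111/125

P(none) = (1 − 3/5) × (1 − 1/5) × (1 − 3/10) × (1 − 1/2) = 2/5 × 4/5 × 7/10 × 1/2 = 14/125
P(at least one) = 1 − 14/125 = 111/125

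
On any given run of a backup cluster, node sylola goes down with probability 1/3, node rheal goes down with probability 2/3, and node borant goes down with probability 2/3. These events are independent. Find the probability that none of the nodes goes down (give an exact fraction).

P(none) = (1 − 1/3) × (1 − 2/3) × (1 − 2/3) = 2/3 × 1/3 × 1/3 = 2/27

2/27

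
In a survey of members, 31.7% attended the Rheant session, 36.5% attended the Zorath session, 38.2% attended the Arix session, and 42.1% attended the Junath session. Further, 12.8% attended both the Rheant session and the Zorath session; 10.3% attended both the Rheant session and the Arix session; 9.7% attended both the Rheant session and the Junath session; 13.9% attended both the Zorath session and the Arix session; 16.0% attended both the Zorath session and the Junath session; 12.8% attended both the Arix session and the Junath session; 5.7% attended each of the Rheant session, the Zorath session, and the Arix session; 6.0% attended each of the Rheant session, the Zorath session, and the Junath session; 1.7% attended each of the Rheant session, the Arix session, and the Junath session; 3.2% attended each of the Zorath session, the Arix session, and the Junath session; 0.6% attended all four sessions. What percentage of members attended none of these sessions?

11.0%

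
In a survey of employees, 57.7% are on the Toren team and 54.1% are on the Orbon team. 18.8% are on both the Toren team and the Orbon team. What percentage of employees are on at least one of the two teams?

93.0%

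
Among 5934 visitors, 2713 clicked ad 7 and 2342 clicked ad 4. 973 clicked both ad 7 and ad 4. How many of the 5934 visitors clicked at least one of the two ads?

|union| = 2713 + 2342 − 973 = 4082

4082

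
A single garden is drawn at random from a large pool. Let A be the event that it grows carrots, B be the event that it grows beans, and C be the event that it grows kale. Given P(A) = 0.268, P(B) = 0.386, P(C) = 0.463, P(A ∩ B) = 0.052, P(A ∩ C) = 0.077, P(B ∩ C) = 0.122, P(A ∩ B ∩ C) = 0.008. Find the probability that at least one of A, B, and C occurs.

P(A ∪ B ∪ C) = 0.268 + 0.386 + 0.463 − 0.052 − 0.077 − 0.122 + 0.008 = 0.874

0.874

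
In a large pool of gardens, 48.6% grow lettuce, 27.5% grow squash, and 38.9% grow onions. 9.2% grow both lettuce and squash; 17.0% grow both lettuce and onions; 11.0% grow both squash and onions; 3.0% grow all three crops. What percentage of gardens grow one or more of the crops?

80.8%

P(at least one) = 48.6 + 27.5 + 38.9 − 9.2 − 17.0 − 11.0 + 3.0 = 80.8%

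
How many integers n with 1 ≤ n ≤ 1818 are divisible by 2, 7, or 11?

1110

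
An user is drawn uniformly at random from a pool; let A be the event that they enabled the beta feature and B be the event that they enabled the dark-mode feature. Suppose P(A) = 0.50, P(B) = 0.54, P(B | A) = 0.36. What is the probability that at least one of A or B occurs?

P(A ∩ B) = P(A)·P(B|A) = 0.50 × 0.36 = 0.18
P(A ∪ B) = 0.50 + 0.54 − 0.18 = 0.86

0.86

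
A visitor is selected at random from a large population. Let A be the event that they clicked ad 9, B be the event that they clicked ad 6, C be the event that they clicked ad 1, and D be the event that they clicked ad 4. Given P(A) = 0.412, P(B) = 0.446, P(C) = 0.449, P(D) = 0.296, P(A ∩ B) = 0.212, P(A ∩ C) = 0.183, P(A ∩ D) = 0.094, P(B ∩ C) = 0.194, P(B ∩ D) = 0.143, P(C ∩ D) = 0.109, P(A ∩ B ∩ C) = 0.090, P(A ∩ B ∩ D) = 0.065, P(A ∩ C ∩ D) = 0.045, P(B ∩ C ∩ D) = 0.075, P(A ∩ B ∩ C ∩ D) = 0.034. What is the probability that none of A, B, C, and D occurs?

By inclusion-exclusion,
P(A ∪ B ∪ C ∪ D) = 0.412 + 0.446 + 0.449 + 0.296 − 0.212 − 0.183 − 0.094 − 0.194 − 0.143 − 0.109 + 0.090 + 0.065 + 0.045 + 0.075 − 0.034 = 0.909
P(none) = 1 − 0.909 = 0.091

0.091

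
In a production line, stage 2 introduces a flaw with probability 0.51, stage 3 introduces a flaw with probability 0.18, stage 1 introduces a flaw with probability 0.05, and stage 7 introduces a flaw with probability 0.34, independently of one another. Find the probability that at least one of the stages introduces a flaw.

0.7480714

P(none) = (1 − 0.51) × (1 − 0.18) × (1 − 0.05) × (1 − 0.34) = 0.49 × 0.82 × 0.95 × 0.66 = 0.2519286
P(at least one) = 1 − 0.2519286 = 0.7480714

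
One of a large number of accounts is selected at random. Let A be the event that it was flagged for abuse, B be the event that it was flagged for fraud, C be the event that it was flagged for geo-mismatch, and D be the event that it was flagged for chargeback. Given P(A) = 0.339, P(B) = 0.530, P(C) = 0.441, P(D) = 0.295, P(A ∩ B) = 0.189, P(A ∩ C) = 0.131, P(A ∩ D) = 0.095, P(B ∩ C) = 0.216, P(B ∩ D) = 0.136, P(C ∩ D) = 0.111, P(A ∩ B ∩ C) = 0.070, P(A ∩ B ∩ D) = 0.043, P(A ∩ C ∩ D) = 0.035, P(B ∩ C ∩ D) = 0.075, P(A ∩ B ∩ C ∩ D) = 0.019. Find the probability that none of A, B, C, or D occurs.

0.069

Apply inclusion-exclusion:
P(A ∪ B ∪ C ∪ D) = 0.339 + 0.530 + 0.441 + 0.295 − 0.189 − 0.131 − 0.095 − 0.216 − 0.136 − 0.111 + 0.070 + 0.043 + 0.035 + 0.075 − 0.019 = 0.931
P(none) = 1 − 0.931 = 0.069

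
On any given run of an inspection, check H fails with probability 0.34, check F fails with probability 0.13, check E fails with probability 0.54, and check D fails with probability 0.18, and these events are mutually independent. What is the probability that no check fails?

0.21658824

Since the events are independent, P(none) is the product of the individual non-occurrence probabilities.
P(none) = (1 − 0.34) × (1 − 0.13) × (1 − 0.54) × (1 − 0.18) = 0.66 × 0.87 × 0.46 × 0.82 = 0.21658824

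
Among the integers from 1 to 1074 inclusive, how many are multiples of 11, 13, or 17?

226

Using inclusion–exclusion:
floor(1074/11) + floor(1074/13) + floor(1074/17) − floor(1074/143) − floor(1074/187) − floor(1074/221) + floor(1074/2431) = 97 + 82 + 63 − 7 − 5 − 4 + 0 = 226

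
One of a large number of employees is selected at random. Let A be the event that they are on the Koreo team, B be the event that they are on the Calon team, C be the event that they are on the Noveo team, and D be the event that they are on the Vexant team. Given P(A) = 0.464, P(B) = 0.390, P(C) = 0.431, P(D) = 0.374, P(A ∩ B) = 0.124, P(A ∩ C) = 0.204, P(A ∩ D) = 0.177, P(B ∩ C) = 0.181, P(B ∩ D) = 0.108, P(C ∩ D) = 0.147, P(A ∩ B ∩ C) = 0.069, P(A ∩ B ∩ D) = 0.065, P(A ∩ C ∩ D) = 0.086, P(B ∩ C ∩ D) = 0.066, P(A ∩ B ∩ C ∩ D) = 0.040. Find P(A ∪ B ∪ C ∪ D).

0.964

P(A ∪ B ∪ C ∪ D) = 0.464 + 0.390 + 0.431 + 0.374 − 0.124 − 0.204 − 0.177 − 0.181 − 0.108 − 0.147 + 0.069 + 0.065 + 0.086 + 0.066 − 0.040 = 0.964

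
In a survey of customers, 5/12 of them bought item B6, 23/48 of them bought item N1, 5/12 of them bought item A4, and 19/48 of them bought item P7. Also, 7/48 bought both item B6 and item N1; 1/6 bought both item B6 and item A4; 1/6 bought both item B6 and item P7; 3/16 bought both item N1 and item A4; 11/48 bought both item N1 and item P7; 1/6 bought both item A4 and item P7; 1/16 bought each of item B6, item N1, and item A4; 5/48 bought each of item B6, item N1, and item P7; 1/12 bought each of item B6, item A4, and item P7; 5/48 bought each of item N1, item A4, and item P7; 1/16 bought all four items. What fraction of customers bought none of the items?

1/16

P(union) = 5/12 + 23/48 + 5/12 + 19/48 − 7/48 − 1/6 − 1/6 − 3/16 − 11/48 − 1/6 + 1/16 + 5/48 + 1/12 + 5/48 − 1/16 = 15/16
P(none) = 1 − 15/16 = 1/16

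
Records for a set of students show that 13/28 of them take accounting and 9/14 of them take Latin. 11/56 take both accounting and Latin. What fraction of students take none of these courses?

Apply inclusion-exclusion:
P(at least one) = 13/28 + 9/14 − 11/56 = 51/56
P(none) = 1 − 51/56 = 5/56

5/56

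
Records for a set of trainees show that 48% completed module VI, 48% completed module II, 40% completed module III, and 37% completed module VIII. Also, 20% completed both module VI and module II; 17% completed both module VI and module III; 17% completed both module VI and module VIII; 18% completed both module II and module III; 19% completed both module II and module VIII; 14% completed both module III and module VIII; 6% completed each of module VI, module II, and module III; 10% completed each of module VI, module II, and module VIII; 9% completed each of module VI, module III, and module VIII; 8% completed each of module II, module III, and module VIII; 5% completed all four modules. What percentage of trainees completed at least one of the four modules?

96%

By inclusion-exclusion,
P(≥1) = 48 + 48 + 40 + 37 − 20 − 17 − 17 − 18 − 19 − 14 + 6 + 10 + 9 + 8 − 5 = 96%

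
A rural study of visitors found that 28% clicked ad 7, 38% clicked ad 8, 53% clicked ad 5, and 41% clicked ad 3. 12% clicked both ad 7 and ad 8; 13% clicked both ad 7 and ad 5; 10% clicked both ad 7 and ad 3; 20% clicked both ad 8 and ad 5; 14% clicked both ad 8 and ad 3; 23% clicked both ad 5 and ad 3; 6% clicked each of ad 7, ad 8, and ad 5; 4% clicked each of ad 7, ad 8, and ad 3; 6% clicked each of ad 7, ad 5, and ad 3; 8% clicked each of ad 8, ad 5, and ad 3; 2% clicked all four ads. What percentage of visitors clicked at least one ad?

Apply inclusion-exclusion:
P(at least one) = 28 + 38 + 53 + 41 − 12 − 13 − 10 − 20 − 14 − 23 + 6 + 4 + 6 + 8 − 2 = 90%

90%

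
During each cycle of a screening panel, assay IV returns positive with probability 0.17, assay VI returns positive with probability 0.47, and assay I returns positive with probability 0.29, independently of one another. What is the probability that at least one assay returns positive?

P(none) = (1 − 0.17) × (1 − 0.47) × (1 − 0.29) = 0.83 × 0.53 × 0.71 = 0.312329
P(at least one) = 1 − 0.312329 = 0.687671

0.687671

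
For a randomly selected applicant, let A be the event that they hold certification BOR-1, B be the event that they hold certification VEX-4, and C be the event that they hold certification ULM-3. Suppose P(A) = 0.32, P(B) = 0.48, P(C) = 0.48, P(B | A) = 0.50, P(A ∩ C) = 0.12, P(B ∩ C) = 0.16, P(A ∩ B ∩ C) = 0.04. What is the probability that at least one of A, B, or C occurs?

0.88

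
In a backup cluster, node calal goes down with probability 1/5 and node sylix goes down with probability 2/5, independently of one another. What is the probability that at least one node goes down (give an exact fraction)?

P(none) = (1 − 1/5) × (1 − 2/5) = 4/5 × 3/5 = 12/25
P(at least one) = 1 − 12/25 = 13/25

13/25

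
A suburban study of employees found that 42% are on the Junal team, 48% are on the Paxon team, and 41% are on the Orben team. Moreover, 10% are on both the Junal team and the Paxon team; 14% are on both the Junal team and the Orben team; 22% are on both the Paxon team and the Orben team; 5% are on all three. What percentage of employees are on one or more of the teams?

Apply inclusion-exclusion:
P(union) = 42 + 48 + 41 − 10 − 14 − 22 + 5 = 90%

90%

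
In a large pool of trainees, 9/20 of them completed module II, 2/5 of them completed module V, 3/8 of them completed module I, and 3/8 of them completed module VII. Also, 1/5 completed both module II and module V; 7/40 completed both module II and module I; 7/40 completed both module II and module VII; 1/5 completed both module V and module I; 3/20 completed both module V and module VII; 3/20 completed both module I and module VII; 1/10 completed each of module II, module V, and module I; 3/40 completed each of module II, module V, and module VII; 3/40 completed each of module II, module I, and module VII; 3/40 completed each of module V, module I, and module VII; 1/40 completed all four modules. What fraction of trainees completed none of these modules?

3/20

By inclusion–exclusion:
P(at least one) = 9/20 + 2/5 + 3/8 + 3/8 − 1/5 − 7/40 − 7/40 − 1/5 − 3/20 − 3/20 + 1/10 + 3/40 + 3/40 + 3/40 − 1/40 = 17/20
P(none) = 1 − 17/20 = 3/20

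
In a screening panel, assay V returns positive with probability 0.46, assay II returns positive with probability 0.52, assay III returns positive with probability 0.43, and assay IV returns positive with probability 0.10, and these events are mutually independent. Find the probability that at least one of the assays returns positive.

0.8670304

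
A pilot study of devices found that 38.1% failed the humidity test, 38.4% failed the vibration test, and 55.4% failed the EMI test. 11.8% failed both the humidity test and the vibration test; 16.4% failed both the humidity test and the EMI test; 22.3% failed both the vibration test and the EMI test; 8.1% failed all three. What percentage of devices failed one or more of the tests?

By inclusion-exclusion,
P(union) = 38.1 + 38.4 + 55.4 − 11.8 − 16.4 − 22.3 + 8.1 = 89.5%

89.5%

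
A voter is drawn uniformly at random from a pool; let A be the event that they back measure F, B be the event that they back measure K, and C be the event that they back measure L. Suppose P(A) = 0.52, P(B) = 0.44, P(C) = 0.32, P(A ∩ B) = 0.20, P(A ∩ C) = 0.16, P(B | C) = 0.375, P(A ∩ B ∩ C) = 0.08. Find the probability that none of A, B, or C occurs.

0.12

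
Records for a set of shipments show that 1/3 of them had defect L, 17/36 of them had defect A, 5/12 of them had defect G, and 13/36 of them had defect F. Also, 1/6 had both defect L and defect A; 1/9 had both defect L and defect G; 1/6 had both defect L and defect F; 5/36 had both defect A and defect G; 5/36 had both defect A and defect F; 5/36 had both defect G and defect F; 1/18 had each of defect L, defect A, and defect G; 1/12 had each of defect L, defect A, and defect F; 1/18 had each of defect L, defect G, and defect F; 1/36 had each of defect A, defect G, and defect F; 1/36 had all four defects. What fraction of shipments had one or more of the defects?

P(at least one) = 1/3 + 17/36 + 5/12 + 13/36 − 1/6 − 1/9 − 1/6 − 5/36 − 5/36 − 5/36 + 1/18 + 1/12 + 1/18 + 1/36 − 1/36 = 11/12

11/12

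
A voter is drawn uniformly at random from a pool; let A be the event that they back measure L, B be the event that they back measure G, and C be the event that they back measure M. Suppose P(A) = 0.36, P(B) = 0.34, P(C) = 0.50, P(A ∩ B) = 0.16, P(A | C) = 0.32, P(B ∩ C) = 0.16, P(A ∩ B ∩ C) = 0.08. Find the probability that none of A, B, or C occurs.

0.20

P(A ∩ C) = P(C)·P(A|C) = 0.50 × 0.32 = 0.16
P(A ∪ B ∪ C) = 0.36 + 0.34 + 0.50 − 0.16 − 0.16 − 0.16 + 0.08 = 0.80
P(none) = 1 − 0.80 = 0.20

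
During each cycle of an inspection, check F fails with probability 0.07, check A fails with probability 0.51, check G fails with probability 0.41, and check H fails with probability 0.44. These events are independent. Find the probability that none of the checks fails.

0.15056328

P(none) = (1 − 0.07) × (1 − 0.51) × (1 − 0.41) × (1 − 0.44) = 0.93 × 0.49 × 0.59 × 0.56 = 0.15056328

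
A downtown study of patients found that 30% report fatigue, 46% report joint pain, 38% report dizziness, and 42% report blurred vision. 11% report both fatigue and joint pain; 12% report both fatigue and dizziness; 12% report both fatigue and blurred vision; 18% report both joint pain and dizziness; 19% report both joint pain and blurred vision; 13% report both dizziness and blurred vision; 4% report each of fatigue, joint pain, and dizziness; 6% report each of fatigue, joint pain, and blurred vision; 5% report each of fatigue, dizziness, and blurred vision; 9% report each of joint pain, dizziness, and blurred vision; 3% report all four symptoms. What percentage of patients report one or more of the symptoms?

92%

Inclusion–exclusion gives
P(union) = 30 + 46 + 38 + 42 − 11 − 12 − 12 − 18 − 19 − 13 + 4 + 6 + 5 + 9 − 3 = 92%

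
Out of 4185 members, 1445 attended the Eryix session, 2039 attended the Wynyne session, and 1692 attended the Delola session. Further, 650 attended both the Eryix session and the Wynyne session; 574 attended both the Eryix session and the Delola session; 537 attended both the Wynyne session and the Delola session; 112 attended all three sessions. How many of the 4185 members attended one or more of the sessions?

|union| = 1445 + 2039 + 1692 − 650 − 574 − 537 + 112 = 3527

3527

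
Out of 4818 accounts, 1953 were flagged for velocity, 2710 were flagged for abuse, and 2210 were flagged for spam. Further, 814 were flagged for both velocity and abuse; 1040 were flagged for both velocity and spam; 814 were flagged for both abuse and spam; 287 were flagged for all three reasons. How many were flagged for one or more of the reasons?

4492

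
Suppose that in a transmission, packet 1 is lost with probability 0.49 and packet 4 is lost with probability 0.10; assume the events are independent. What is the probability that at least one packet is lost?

Independence gives P(none) = ∏(1 − pᵢ).
P(none) = (1 − 0.49) × (1 − 0.10) = 0.51 × 0.90 = 0.459
P(at least one) = 1 − 0.459 = 0.541

0.541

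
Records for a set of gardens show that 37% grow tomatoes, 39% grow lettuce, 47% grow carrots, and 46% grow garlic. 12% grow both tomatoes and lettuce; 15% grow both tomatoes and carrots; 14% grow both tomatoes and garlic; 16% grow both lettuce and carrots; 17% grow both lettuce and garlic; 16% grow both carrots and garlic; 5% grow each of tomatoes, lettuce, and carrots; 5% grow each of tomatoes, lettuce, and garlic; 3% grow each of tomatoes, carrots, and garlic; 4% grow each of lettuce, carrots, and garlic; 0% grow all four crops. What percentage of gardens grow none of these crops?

P(union) = 37 + 39 + 47 + 46 − 12 − 15 − 14 − 16 − 17 − 16 + 5 + 5 + 3 + 4 − 0 = 96%
P(none) = 100% − 96% = 4%

4%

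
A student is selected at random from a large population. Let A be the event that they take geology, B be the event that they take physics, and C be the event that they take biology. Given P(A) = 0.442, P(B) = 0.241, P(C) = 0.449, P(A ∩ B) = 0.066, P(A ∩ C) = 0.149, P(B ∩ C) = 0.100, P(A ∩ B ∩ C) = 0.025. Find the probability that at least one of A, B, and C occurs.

0.842

P(A ∪ B ∪ C) = 0.442 + 0.241 + 0.449 − 0.066 − 0.149 − 0.100 + 0.025 = 0.842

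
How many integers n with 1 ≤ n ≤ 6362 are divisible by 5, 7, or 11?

2396

Using inclusion–exclusion:
⌊6362/5⌋ + ⌊6362/7⌋ + ⌊6362/11⌋ − ⌊6362/35⌋ − ⌊6362/55⌋ − ⌊6362/77⌋ + ⌊6362/385⌋ = 1272 + 908 + 578 − 181 − 115 − 82 + 16 = 2396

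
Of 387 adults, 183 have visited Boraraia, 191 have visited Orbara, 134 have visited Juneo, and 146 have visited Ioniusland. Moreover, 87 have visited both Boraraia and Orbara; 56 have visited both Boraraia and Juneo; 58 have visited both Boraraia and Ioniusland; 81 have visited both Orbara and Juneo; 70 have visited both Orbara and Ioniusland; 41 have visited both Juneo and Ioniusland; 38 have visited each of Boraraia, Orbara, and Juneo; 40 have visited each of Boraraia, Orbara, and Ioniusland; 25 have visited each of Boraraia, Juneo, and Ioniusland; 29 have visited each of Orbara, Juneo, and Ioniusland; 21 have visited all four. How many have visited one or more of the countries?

372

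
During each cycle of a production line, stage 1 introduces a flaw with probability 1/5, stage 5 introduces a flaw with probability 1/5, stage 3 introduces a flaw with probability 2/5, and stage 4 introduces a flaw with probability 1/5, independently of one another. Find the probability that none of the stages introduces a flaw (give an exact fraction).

192/625

P(none) = (1 − 1/5) × (1 − 1/5) × (1 − 2/5) × (1 − 1/5) = 4/5 × 4/5 × 3/5 × 4/5 = 192/625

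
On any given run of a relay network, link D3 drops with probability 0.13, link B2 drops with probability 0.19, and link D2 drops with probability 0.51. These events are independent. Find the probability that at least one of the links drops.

0.654697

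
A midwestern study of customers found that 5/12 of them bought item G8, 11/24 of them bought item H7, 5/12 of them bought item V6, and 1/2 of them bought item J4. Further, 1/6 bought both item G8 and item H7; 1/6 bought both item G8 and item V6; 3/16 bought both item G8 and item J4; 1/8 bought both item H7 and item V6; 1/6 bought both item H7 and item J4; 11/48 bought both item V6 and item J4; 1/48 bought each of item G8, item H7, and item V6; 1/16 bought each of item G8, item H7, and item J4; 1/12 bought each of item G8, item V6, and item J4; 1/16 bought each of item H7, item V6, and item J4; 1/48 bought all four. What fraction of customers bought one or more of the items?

P(at least one) = 5/12 + 11/24 + 5/12 + 1/2 − 1/6 − 1/6 − 3/16 − 1/8 − 1/6 − 11/48 + 1/48 + 1/16 + 1/12 + 1/16 − 1/48 = 23/24

23/24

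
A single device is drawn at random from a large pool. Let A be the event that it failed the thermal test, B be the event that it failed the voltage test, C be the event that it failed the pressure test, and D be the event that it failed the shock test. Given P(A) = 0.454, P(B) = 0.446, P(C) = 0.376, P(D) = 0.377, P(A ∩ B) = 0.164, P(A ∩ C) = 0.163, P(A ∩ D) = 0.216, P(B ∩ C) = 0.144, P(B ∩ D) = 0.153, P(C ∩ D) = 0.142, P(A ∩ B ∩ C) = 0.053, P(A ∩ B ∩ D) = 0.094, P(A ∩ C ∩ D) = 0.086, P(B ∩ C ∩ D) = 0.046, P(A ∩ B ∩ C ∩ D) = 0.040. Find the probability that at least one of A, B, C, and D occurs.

Apply inclusion-exclusion:
P(A ∪ B ∪ C ∪ D) = 0.454 + 0.446 + 0.376 + 0.377 − 0.164 − 0.163 − 0.216 − 0.144 − 0.153 − 0.142 + 0.053 + 0.094 + 0.086 + 0.046 − 0.040 = 0.910

0.910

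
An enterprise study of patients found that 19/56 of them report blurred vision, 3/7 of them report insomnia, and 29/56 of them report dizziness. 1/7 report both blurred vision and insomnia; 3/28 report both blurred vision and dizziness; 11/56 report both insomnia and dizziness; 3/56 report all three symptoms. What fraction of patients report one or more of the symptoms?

25/28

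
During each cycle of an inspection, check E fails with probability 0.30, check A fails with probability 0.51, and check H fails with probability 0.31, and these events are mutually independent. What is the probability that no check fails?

P(none) = (1 − 0.30) × (1 − 0.51) × (1 − 0.31) = 0.70 × 0.49 × 0.69 = 0.23667

0.23667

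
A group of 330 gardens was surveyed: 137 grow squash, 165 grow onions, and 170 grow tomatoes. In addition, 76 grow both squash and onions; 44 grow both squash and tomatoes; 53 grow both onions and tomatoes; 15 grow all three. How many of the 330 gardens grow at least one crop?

314

|union| = 137 + 165 + 170 − 76 − 44 − 53 + 15 = 314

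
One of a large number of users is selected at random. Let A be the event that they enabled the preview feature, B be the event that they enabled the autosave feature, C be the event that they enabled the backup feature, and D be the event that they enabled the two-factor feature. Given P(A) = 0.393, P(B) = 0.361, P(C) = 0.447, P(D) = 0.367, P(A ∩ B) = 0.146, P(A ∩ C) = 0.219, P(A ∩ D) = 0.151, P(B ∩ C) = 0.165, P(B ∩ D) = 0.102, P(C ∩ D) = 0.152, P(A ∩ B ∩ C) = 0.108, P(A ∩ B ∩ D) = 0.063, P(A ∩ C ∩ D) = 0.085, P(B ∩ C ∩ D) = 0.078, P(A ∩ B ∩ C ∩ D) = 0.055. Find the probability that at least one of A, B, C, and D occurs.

0.912

Apply inclusion-exclusion:
P(A ∪ B ∪ C ∪ D) = 0.393 + 0.361 + 0.447 + 0.367 − 0.146 − 0.219 − 0.151 − 0.165 − 0.102 − 0.152 + 0.108 + 0.063 + 0.085 + 0.078 − 0.055 = 0.912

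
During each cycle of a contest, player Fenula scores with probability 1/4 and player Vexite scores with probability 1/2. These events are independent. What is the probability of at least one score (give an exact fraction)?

P(none) = (1 − 1/4) × (1 − 1/2) = 3/4 × 1/2 = 3/8
P(at least one) = 1 − 3/8 = 5/8

5/8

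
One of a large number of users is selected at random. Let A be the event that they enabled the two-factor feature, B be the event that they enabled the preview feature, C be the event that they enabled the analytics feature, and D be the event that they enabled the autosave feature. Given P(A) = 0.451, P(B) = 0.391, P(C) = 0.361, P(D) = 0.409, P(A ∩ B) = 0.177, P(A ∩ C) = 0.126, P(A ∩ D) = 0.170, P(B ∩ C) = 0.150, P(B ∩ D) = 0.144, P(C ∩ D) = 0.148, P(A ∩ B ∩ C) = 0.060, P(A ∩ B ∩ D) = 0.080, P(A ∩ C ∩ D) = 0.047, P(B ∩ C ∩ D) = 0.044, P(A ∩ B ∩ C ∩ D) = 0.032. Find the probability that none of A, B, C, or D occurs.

P(A ∪ B ∪ C ∪ D) = 0.451 + 0.391 + 0.361 + 0.409 − 0.177 − 0.126 − 0.170 − 0.150 − 0.144 − 0.148 + 0.060 + 0.080 + 0.047 + 0.044 − 0.032 = 0.896
P(none) = 1 − 0.896 = 0.104

0.104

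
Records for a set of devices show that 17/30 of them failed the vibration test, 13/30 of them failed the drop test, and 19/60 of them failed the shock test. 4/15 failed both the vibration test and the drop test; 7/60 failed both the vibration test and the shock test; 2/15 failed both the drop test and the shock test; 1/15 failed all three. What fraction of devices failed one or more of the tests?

P(≥1) = 17/30 + 13/30 + 19/60 − 4/15 − 7/60 − 2/15 + 1/15 = 13/15

13/15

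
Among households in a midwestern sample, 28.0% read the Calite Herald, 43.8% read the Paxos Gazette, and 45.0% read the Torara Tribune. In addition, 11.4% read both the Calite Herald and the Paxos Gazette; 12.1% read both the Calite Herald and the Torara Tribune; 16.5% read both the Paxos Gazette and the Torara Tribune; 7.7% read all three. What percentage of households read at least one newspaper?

Using inclusion–exclusion:
P(≥1) = 28.0 + 43.8 + 45.0 − 11.4 − 12.1 − 16.5 + 7.7 = 84.5%

84.5%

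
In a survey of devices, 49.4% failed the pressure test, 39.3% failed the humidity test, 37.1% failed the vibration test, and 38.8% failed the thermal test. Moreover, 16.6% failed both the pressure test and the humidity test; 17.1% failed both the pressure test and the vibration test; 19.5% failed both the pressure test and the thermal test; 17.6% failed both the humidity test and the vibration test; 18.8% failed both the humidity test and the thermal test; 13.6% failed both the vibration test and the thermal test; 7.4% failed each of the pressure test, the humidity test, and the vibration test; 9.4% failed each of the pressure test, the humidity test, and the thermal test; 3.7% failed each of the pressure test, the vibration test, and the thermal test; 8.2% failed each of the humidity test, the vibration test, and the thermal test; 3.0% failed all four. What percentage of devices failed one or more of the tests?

87.1%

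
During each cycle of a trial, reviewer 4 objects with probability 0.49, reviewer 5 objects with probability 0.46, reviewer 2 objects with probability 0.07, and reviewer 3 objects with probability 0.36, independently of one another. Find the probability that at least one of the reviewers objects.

0.83608192

P(none) = (1 − 0.49) × (1 − 0.46) × (1 − 0.07) × (1 − 0.36) = 0.51 × 0.54 × 0.93 × 0.64 = 0.16391808
P(at least one) = 1 − 0.16391808 = 0.83608192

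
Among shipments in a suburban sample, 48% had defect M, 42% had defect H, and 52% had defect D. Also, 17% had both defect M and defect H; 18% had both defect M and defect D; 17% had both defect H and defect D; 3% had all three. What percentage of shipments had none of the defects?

7%

By inclusion–exclusion:
P(at least one) = 48 + 42 + 52 − 17 − 18 − 17 + 3 = 93%
P(none) = 100% − 93% = 7%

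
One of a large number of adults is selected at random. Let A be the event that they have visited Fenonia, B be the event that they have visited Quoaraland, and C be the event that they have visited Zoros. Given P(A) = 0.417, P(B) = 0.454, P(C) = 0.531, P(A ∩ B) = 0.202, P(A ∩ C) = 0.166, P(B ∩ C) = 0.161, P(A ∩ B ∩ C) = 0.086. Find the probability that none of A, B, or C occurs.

0.041

By inclusion-exclusion,
P(A ∪ B ∪ C) = 0.417 + 0.454 + 0.531 − 0.202 − 0.166 − 0.161 + 0.086 = 0.959
P(none) = 1 − 0.959 = 0.041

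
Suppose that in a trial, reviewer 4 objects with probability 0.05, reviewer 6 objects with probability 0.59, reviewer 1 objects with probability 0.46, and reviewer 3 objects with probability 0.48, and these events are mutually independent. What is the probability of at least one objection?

0.8906284

Since the events are independent, P(none) is the product of the individual non-occurrence probabilities.
P(none) = (1 − 0.05) × (1 − 0.59) × (1 − 0.46) × (1 − 0.48) = 0.95 × 0.41 × 0.54 × 0.52 = 0.1093716
P(at least one) = 1 − 0.1093716 = 0.8906284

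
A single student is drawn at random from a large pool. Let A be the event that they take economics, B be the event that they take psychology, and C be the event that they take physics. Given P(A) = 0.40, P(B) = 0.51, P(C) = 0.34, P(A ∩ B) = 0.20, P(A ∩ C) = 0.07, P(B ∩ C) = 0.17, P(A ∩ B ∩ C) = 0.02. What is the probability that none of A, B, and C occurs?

0.17

P(A ∪ B ∪ C) = 0.40 + 0.51 + 0.34 − 0.20 − 0.07 − 0.17 + 0.02 = 0.83
P(none) = 1 − 0.83 = 0.17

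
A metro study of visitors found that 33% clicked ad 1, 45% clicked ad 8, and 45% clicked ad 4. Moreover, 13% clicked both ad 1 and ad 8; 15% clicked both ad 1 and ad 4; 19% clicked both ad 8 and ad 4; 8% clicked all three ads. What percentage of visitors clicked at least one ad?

84%

By inclusion–exclusion:
P(at least one) = 33 + 45 + 45 − 13 − 15 − 19 + 8 = 84%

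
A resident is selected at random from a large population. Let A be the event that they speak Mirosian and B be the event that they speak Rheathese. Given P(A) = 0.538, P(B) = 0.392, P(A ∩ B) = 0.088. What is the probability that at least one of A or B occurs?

0.842

Using inclusion–exclusion:
P(A ∪ B) = 0.538 + 0.392 − 0.088 = 0.842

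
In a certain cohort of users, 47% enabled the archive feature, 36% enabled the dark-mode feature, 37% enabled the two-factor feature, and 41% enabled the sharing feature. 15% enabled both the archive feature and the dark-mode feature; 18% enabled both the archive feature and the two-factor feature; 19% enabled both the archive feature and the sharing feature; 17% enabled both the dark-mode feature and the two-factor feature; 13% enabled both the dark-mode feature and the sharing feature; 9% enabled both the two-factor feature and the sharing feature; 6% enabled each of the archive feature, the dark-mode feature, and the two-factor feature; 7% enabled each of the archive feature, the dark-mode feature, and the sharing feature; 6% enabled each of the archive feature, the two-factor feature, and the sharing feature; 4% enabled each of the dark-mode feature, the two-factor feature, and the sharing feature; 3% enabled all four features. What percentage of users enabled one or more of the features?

90%

Using inclusion–exclusion:
P(at least one) = 47 + 36 + 37 + 41 − 15 − 18 − 19 − 17 − 13 − 9 + 6 + 7 + 6 + 4 − 3 = 90%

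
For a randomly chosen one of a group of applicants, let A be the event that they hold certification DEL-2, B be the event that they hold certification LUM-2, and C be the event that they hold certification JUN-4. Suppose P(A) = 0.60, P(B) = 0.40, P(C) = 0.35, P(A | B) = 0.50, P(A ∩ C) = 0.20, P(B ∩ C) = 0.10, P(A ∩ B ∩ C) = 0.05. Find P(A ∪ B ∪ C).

0.90

P(A ∩ B) = P(B)·P(A|B) = 0.40 × 0.50 = 0.20
P(A ∪ B ∪ C) = 0.60 + 0.40 + 0.35 − 0.20 − 0.20 − 0.10 + 0.05 = 0.90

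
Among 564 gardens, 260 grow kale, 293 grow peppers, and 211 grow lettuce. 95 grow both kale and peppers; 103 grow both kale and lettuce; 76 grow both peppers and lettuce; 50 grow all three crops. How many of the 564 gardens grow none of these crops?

24

N(≥1) = 260 + 293 + 211 − 95 − 103 − 76 + 50 = 540
None: 564 − 540 = 24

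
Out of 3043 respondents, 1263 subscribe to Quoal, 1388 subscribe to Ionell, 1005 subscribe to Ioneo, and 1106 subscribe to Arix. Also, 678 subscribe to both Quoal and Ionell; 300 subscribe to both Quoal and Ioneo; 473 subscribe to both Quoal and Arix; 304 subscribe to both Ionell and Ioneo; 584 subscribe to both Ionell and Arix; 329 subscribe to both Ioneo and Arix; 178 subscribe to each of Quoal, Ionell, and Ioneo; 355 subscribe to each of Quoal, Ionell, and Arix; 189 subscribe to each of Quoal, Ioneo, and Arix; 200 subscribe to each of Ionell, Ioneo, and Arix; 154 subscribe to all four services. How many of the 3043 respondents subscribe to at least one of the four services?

|union| = 1263 + 1388 + 1005 + 1106 − 678 − 300 − 473 − 304 − 584 − 329 + 178 + 355 + 189 + 200 − 154 = 2862

2862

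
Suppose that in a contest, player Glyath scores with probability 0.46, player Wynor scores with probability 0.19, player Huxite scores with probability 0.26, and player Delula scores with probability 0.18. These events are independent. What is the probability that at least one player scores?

Since the events are independent, P(none) is the product of the individual non-occurrence probabilities.
P(none) = (1 − 0.46) × (1 − 0.19) × (1 − 0.26) × (1 − 0.18) = 0.54 × 0.81 × 0.74 × 0.82 = 0.26541432
P(at least one) = 1 − 0.26541432 = 0.73458568

0.73458568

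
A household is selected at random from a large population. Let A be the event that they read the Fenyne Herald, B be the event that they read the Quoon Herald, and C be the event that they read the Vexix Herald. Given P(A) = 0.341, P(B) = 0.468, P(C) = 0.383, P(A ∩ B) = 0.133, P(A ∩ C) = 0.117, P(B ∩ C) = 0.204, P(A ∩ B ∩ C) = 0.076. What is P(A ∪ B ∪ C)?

0.814

Apply inclusion-exclusion:
P(A ∪ B ∪ C) = 0.341 + 0.468 + 0.383 − 0.133 − 0.117 − 0.204 + 0.076 = 0.814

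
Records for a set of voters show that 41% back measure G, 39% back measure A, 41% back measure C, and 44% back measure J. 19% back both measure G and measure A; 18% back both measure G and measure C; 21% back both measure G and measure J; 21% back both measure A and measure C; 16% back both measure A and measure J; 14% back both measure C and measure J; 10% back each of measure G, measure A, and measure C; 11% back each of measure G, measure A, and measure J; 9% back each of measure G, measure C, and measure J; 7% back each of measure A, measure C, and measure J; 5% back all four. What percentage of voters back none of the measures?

Apply inclusion-exclusion:
P(≥1) = 41 + 39 + 41 + 44 − 19 − 18 − 21 − 21 − 16 − 14 + 10 + 11 + 9 + 7 − 5 = 88%
P(none) = 100% − 88% = 12%

12%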